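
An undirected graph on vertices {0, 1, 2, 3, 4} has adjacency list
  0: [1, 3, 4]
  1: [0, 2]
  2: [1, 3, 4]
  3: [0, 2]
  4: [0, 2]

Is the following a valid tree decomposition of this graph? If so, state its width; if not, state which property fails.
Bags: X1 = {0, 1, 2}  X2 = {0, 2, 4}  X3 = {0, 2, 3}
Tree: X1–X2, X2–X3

Every vertex of G appears in some bag (union = {0, 1, 2, 3, 4}); every edge is covered by a bag; and for each vertex v the set of bags containing v is connected in the bag tree. The decomposition is therefore valid. The largest bag has 3 vertices, so the width is 2.

Yes; width 2.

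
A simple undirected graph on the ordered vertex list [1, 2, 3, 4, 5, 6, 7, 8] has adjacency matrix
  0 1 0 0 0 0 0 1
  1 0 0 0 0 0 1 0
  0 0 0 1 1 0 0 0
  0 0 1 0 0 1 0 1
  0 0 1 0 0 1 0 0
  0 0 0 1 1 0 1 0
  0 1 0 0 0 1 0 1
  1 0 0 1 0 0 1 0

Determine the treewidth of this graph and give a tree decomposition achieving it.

Each bag holds 3 vertices, so the decomposition has width 2, which upper-bounds the treewidth. Since 1–2–7–8–1 is a cycle in G, G is not acyclic. Forests are exactly the graphs of treewidth ≤ 1, so tw(G) ≥ 2. The upper and lower bounds meet at 2, so that is the treewidth.

Treewidth 2.
Bags: B1 = {1, 2, 8}  B2 = {2, 7, 8}  B3 = {4, 7, 8}  B4 = {4, 6, 7}  B5 = {3, 4, 6}  B6 = {3, 5, 6}
Tree: B1–B2, B2–B3, B3–B4, B4–B5, B5–B6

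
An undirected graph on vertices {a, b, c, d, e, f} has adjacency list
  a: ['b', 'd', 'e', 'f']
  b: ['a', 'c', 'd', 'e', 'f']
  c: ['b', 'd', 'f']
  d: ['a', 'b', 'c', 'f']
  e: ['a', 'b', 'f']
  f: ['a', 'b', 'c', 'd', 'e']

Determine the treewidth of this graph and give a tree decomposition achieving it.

Treewidth 3.
Bags: B1 = {a, b, d, f}  B2 = {a, b, e, f}  B3 = {b, c, d, f}
Tree: B1–B2, B1–B3

Each bag holds 4 vertices, so the decomposition has width 3, which upper-bounds the treewidth. On the other hand G contains the 4-clique {b, c, d, f}. A clique must lie in a single bag of any decomposition, so no decomposition can have width below 3. Therefore the treewidth is 3.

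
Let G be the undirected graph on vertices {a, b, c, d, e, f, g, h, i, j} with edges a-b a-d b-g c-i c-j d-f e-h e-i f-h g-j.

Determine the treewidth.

A width-2 tree decomposition is:
Bags: B1 = {c, g, j}  B2 = {c, g, i}  B3 = {e, g, i}  B4 = {e, g, h}  B5 = {f, g, h}  B6 = {d, f, g}  B7 = {a, d, g}  B8 = {a, b, g}
Tree: B1–B2, B2–B3, B3–B4, B4–B5, B5–B6, B6–B7, B7–B8
Each bag holds 3 vertices, so the decomposition has width 2, which upper-bounds the treewidth. For the lower bound, G contains the cycle g–j–c–i–e–h–f–d–a–b–g, so G is not a forest; only forests have treewidth ≤ 1, hence tw(G) ≥ 2. The upper and lower bounds meet at 2, so that is the treewidth.

2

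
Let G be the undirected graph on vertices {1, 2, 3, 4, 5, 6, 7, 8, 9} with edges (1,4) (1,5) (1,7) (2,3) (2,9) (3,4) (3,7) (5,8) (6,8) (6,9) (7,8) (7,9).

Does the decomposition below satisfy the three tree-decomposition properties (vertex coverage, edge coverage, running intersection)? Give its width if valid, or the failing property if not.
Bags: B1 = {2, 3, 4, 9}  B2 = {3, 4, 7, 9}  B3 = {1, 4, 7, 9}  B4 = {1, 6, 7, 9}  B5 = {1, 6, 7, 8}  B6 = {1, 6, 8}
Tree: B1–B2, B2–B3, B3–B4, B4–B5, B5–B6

No — vertex 5 appears in no bag.

A tree decomposition must satisfy three properties: every vertex lies in some bag; for every edge, both endpoints lie together in some bag; and for every vertex, the bags containing it form a connected subtree. Here vertex 5 appears in no bag, so the decomposition is invalid.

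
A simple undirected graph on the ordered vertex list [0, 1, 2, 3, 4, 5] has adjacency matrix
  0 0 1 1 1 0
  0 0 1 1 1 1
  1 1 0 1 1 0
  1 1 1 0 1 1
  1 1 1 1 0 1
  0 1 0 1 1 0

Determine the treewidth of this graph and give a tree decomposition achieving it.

Treewidth 3.
One optimal decomposition is:
Bags: B1 = {1, 3, 4, 5}  B2 = {1, 2, 3, 4}  B3 = {0, 2, 3, 4}
Tree: B1–B2, B2–B3

Every bag has size at most 4, so the width is 4 − 1 = 3 and tw(G) ≤ 3. On the other hand G contains the 4-clique {0, 2, 3, 4}. A clique must lie in a single bag of any decomposition, so no decomposition can have width below 3. The upper and lower bounds meet at 3, so that is the treewidth.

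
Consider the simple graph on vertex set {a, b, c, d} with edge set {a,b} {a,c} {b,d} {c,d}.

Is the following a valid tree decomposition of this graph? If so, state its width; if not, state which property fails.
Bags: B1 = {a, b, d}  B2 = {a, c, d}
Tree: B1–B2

Checking the three conditions: (i) the bags cover all of {a, b, c, d}; (ii) for each edge, some bag contains both endpoints; (iii) the bags containing any fixed vertex form a subtree. All hold, so the decomposition is valid with width 3 − 1 = 2.

Yes; width 2.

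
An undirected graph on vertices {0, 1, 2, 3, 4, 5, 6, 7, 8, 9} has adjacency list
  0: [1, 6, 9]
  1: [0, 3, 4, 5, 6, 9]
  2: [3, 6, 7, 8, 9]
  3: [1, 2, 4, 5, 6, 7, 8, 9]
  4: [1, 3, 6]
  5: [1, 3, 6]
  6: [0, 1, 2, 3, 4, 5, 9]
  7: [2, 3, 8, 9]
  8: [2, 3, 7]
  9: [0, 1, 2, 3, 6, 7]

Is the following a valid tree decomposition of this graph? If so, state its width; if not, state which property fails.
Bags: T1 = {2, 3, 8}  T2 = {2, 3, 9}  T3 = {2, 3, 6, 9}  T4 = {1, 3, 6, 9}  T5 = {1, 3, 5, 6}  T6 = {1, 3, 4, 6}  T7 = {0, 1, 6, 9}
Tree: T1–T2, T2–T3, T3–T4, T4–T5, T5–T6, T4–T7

No — vertex 7 appears in no bag.

A tree decomposition must satisfy three properties: every vertex lies in some bag; for every edge, both endpoints lie together in some bag; and for every vertex, the bags containing it form a connected subtree. Here vertex 7 appears in no bag, so the decomposition is invalid.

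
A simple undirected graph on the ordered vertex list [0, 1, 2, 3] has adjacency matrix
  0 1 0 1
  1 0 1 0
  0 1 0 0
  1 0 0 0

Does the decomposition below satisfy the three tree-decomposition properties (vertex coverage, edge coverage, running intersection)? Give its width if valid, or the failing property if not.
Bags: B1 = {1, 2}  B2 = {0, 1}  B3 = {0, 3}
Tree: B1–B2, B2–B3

Yes; width 1.

Vertex coverage: the bags together contain {0, 1, 2, 3}, the full vertex set. Edge coverage: each edge of G has both endpoints in at least one bag. Running intersection: for every vertex, the bags containing it form a connected subtree. All three properties hold, so this is a valid tree decomposition of width max|bag| − 1 = 1, and hence tw(G) ≤ 1.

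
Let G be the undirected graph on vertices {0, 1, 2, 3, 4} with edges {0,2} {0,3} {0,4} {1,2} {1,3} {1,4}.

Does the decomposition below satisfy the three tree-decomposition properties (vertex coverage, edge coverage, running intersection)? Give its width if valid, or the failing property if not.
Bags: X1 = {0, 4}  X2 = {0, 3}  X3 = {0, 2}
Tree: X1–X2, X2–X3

No — vertex 1 appears in no bag.

A tree decomposition must satisfy three properties: every vertex lies in some bag; for every edge, both endpoints lie together in some bag; and for every vertex, the bags containing it form a connected subtree. Here vertex 1 appears in no bag, so the decomposition is invalid.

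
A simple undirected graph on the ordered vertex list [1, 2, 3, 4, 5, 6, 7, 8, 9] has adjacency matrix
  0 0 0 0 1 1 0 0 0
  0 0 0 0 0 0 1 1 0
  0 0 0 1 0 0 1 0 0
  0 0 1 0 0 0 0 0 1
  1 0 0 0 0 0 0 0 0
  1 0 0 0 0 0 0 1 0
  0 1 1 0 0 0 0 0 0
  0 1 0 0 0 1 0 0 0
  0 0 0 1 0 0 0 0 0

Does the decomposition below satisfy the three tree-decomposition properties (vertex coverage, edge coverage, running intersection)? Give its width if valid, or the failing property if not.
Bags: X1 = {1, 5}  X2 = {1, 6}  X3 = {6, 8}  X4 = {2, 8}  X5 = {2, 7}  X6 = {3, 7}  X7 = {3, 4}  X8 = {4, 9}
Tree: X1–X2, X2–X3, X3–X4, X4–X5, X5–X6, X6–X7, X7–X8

Yes; width 1.

Every vertex of G appears in some bag (union = {1, 2, 3, 4, 5, 6, 7, 8, 9}); every edge is covered by a bag; and for each vertex v the set of bags containing v is connected in the bag tree. The decomposition is therefore valid. The largest bag has 2 vertices, so the width is 1.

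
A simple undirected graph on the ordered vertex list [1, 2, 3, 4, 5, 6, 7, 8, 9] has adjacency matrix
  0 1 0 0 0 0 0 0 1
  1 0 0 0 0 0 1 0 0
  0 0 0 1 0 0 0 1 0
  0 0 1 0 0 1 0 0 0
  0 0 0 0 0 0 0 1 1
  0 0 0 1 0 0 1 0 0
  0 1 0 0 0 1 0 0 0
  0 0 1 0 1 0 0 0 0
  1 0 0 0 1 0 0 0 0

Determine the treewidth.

A width-2 tree decomposition is:
Bags: B1 = {4, 6, 7}  B2 = {3, 4, 7}  B3 = {3, 7, 8}  B4 = {5, 7, 8}  B5 = {5, 7, 9}  B6 = {1, 7, 9}  B7 = {1, 2, 7}
Tree: B1–B2, B2–B3, B3–B4, B4–B5, B5–B6, B6–B7
Every bag has size at most 3, so the width is 3 − 1 = 2 and tw(G) ≤ 2. The edges 7–6–4–3–8–5–9–1–2–7 form a cycle, so G is not a tree and its treewidth is at least 2. The upper and lower bounds meet at 2, so that is the treewidth.

2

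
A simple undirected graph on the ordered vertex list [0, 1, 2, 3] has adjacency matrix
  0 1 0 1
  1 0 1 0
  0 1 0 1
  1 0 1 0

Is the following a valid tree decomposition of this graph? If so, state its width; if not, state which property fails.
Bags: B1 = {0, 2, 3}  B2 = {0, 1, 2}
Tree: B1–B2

Every vertex of G appears in some bag (union = {0, 1, 2, 3}); every edge is covered by a bag; and for each vertex v the set of bags containing v is connected in the bag tree. The decomposition is therefore valid. The largest bag has 3 vertices, so the width is 2.

Yes; width 2.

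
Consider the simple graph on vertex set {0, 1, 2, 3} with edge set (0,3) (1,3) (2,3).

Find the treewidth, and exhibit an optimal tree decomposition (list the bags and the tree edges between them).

Treewidth 1.
Bags: B1 = {0, 3}  B2 = {2, 3}  B3 = {1, 3}
Tree: B1–B2, B2–B3

The largest bag has 2 vertices, giving width 1; this decomposition certifies tw(G) ≤ 1. Since G has at least one edge (e.g. 0–3), it is not an edgeless graph, so tw(G) ≥ 1. The upper and lower bounds meet at 1, so that is the treewidth.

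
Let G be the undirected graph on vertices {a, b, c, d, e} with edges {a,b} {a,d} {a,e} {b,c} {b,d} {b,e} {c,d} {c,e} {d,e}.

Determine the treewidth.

A width-3 tree decomposition is:
Bags: B1 = {a, b, d, e}  B2 = {b, c, d, e}
Tree: B1–B2
Every bag has size at most 4, so the width is 4 − 1 = 3 and tw(G) ≤ 3. On the other hand G contains the 4-clique {b, c, d, e}. A clique must lie in a single bag of any decomposition, so no decomposition can have width below 3. The upper and lower bounds meet at 3, so that is the treewidth.

3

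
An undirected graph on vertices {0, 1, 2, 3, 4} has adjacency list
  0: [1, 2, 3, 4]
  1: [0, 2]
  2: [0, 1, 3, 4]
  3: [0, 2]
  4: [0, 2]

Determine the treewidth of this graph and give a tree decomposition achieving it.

Treewidth 2.
One such decomposition:
Bags: B1 = {0, 2, 3}  B2 = {0, 2, 4}  B3 = {0, 1, 2}
Tree: B1–B2, B1–B3

Every bag has size at most 3, so the width is 3 − 1 = 2 and tw(G) ≤ 2. For the lower bound, the 3 vertices {0, 1, 2} are pairwise adjacent, and any tree decomposition puts a clique entirely inside one bag — forcing width ≥ 2. Hence tw(G) = 2 exactly.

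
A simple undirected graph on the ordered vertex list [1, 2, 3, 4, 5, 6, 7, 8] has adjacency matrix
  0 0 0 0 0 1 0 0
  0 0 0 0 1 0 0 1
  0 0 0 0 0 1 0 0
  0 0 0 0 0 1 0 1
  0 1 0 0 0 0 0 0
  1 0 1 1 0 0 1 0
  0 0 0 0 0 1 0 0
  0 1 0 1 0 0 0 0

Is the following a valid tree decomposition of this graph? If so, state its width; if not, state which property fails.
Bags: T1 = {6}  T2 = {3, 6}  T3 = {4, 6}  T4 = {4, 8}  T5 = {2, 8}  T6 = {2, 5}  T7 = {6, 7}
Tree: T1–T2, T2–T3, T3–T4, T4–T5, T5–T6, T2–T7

No — vertex 1 appears in no bag.

A tree decomposition must satisfy three properties: every vertex lies in some bag; for every edge, both endpoints lie together in some bag; and for every vertex, the bags containing it form a connected subtree. Here vertex 1 appears in no bag, so the decomposition is invalid.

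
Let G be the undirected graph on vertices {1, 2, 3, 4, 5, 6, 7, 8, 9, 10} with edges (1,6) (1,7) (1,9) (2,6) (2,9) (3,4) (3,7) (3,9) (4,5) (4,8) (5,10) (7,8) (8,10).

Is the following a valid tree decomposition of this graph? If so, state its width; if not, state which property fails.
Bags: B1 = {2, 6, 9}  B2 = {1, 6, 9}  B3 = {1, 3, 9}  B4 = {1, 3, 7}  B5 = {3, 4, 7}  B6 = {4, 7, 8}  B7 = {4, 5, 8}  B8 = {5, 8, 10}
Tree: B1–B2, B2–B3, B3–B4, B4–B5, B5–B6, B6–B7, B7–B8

Vertex coverage: the bags together contain {1, 2, 3, 4, 5, 6, 7, 8, 9, 10}, the full vertex set. Edge coverage: each edge of G has both endpoints in at least one bag. Running intersection: for every vertex, the bags containing it form a connected subtree. All three properties hold, so this is a valid tree decomposition of width max|bag| − 1 = 2, and hence tw(G) ≤ 2.

Yes; width 2.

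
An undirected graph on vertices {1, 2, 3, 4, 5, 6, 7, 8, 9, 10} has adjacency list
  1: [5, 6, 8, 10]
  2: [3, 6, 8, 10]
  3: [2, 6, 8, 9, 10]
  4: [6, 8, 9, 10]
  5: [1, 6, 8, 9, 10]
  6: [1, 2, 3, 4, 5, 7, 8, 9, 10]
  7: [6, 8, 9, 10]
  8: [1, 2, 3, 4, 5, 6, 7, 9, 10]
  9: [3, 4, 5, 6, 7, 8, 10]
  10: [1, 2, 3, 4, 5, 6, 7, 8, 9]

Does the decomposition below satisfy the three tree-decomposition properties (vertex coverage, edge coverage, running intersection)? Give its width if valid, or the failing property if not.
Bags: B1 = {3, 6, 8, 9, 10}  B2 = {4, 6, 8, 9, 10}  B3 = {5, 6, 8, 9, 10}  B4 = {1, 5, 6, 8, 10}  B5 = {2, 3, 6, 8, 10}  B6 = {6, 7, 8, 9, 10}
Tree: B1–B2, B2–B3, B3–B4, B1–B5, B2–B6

Every vertex of G appears in some bag (union = {1, 2, 3, 4, 5, 6, 7, 8, 9, 10}); every edge is covered by a bag; and for each vertex v the set of bags containing v is connected in the bag tree. The decomposition is therefore valid. The largest bag has 5 vertices, so the width is 4.

Yes; width 4.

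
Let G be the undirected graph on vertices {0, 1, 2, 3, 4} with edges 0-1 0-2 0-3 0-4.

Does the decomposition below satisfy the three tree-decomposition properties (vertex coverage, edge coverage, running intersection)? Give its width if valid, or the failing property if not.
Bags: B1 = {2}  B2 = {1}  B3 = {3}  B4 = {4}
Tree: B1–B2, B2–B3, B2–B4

A tree decomposition must satisfy three properties: every vertex lies in some bag; for every edge, both endpoints lie together in some bag; and for every vertex, the bags containing it form a connected subtree. Here vertex 0 appears in no bag, so the decomposition is invalid.

No — vertex 0 appears in no bag.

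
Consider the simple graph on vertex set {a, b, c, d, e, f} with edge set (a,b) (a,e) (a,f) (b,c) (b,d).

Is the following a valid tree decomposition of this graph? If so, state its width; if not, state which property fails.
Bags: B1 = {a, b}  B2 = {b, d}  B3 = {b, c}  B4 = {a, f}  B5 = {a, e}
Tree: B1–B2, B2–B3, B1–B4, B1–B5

Checking the three conditions: (i) the bags cover all of {a, b, c, d, e, f}; (ii) for each edge, some bag contains both endpoints; (iii) the bags containing any fixed vertex form a subtree. All hold, so the decomposition is valid with width 2 − 1 = 1.

Yes; width 1.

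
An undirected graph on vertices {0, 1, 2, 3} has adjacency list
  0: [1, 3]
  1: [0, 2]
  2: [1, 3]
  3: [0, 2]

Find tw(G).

2

A width-2 tree decomposition is:
Bags: B1 = {0, 1, 3}  B2 = {1, 2, 3}
Tree: B1–B2
The largest bag has 3 vertices, giving width 2; this decomposition certifies tw(G) ≤ 2. For the lower bound, G contains the cycle 1–0–3–2–1, so G is not a forest; only forests have treewidth ≤ 1, hence tw(G) ≥ 2. Hence tw(G) = 2 exactly.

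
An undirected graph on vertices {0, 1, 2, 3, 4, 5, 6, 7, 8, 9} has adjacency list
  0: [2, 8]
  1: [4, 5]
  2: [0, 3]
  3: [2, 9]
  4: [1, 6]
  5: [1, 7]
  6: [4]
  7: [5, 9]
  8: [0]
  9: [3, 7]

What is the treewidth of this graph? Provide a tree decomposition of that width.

Each bag holds 2 vertices, so the decomposition has width 1, which upper-bounds the treewidth. G has an edge, so its treewidth is at least 1. Therefore the treewidth is 1.

Treewidth 1.
Bags: B1 = {0, 8}  B2 = {0, 2}  B3 = {2, 3}  B4 = {3, 9}  B5 = {7, 9}  B6 = {5, 7}  B7 = {1, 5}  B8 = {1, 4}  B9 = {4, 6}
Tree: B1–B2, B2–B3, B3–B4, B4–B5, B5–B6, B6–B7, B7–B8, B8–B9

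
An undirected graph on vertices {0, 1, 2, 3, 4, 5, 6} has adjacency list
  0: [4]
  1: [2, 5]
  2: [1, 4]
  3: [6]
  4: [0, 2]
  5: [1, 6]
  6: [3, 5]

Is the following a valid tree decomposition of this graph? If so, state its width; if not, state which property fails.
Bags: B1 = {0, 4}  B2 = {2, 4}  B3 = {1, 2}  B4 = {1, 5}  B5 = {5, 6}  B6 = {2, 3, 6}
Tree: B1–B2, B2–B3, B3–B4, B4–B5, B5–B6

No — bags containing vertex 2 are not connected in the tree.

A tree decomposition must satisfy three properties: every vertex lies in some bag; for every edge, both endpoints lie together in some bag; and for every vertex, the bags containing it form a connected subtree. Here bags containing vertex 2 are not connected in the tree, so the decomposition is invalid.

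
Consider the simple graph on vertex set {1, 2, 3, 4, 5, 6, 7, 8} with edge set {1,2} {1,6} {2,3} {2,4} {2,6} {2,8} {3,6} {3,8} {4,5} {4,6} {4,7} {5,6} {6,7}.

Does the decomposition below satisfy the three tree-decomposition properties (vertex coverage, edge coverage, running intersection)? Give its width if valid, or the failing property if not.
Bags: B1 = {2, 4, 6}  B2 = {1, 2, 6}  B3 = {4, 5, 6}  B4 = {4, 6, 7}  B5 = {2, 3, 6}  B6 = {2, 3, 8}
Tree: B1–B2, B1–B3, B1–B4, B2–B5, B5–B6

Every vertex of G appears in some bag (union = {1, 2, 3, 4, 5, 6, 7, 8}); every edge is covered by a bag; and for each vertex v the set of bags containing v is connected in the bag tree. The decomposition is therefore valid. The largest bag has 3 vertices, so the width is 2.

Yes; width 2.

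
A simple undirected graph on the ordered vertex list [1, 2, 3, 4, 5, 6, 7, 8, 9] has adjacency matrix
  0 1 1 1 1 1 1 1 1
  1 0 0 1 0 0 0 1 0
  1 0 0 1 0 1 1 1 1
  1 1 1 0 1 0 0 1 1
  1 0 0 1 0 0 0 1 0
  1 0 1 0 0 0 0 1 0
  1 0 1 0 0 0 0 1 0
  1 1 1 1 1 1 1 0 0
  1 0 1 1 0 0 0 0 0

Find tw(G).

3

A width-3 tree decomposition is:
Bags: B1 = {1, 3, 7, 8}  B2 = {1, 3, 4, 8}  B3 = {1, 2, 4, 8}  B4 = {1, 3, 4, 9}  B5 = {1, 4, 5, 8}  B6 = {1, 3, 6, 8}
Tree: B1–B2, B2–B3, B2–B4, B2–B5, B1–B6
Every bag has size at most 4, so the width is 4 − 1 = 3 and tw(G) ≤ 3. For the lower bound, the 4 vertices {1, 2, 4, 8} are pairwise adjacent, and any tree decomposition puts a clique entirely inside one bag — forcing width ≥ 3. Hence tw(G) = 3 exactly.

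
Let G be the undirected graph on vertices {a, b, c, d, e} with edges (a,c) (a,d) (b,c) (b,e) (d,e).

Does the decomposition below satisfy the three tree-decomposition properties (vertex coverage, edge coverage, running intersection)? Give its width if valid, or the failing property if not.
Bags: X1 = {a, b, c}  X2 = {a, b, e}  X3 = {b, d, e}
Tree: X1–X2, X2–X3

A tree decomposition must satisfy three properties: every vertex lies in some bag; for every edge, both endpoints lie together in some bag; and for every vertex, the bags containing it form a connected subtree. Here edge (a,d) lies in no bag, so the decomposition is invalid.

No — edge (a,d) lies in no bag.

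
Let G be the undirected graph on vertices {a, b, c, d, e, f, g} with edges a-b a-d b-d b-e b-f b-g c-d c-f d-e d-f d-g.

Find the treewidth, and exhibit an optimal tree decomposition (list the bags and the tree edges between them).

Each bag holds 3 vertices, so the decomposition has width 2, which upper-bounds the treewidth. On the other hand G contains the 3-clique {c, d, f}. A clique must lie in a single bag of any decomposition, so no decomposition can have width below 2. Combining the bounds, tw(G) = 2.

Treewidth 2.
One optimal decomposition is:
Bags: B1 = {c, d, f}  B2 = {b, d, f}  B3 = {b, d, g}  B4 = {a, b, d}  B5 = {b, d, e}
Tree: B1–B2, B2–B3, B2–B4, B2–B5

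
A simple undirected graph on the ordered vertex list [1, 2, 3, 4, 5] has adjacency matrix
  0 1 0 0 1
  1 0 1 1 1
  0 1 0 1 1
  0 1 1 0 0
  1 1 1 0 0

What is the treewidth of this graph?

2

A width-2 tree decomposition is:
Bags: B1 = {2, 3, 5}  B2 = {2, 3, 4}  B3 = {1, 2, 5}
Tree: B1–B2, B1–B3
Every bag has size at most 3, so the width is 3 − 1 = 2 and tw(G) ≤ 2. On the other hand G contains the 3-clique {1, 2, 5}. A clique must lie in a single bag of any decomposition, so no decomposition can have width below 2. The upper and lower bounds meet at 2, so that is the treewidth.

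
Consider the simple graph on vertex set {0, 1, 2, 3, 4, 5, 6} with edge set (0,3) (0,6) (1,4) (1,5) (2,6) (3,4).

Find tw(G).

1

A width-1 tree decomposition is:
Bags: B1 = {2, 6}  B2 = {0, 6}  B3 = {0, 3}  B4 = {3, 4}  B5 = {1, 4}  B6 = {1, 5}
Tree: B1–B2, B2–B3, B3–B4, B4–B5, B5–B6
Every bag has size at most 2, so the width is 2 − 1 = 1 and tw(G) ≤ 1. Since G has at least one edge (e.g. 2–6), it is not an edgeless graph, so tw(G) ≥ 1. Therefore the treewidth is 1.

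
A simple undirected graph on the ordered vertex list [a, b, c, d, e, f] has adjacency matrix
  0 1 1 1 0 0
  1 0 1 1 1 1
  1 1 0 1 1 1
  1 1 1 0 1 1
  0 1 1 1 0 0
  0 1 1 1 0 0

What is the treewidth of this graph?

A width-3 tree decomposition is:
Bags: B1 = {b, c, d, f}  B2 = {b, c, d, e}  B3 = {a, b, c, d}
Tree: B1–B2, B2–B3
Every bag has size at most 4, so the width is 4 − 1 = 3 and tw(G) ≤ 3. Conversely, {b, c, d, e} is a clique of size 4, and the vertices of any clique must share a bag in every tree decomposition; so some bag has ≥ 4 vertices and tw(G) ≥ 3. The upper and lower bounds meet at 3, so that is the treewidth.

3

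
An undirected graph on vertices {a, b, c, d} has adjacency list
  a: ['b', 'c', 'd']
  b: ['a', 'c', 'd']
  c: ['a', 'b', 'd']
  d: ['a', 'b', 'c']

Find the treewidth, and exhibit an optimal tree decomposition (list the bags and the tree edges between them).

Treewidth 3.
One such decomposition:
Bags: B1 = {a, b, c, d}
Tree: (single bag)

A single bag containing all 4 vertices is trivially a valid decomposition of width 3. On the other hand G contains the 4-clique {a, b, c, d}. A clique must lie in a single bag of any decomposition, so no decomposition can have width below 3. Combining the bounds, tw(G) = 3.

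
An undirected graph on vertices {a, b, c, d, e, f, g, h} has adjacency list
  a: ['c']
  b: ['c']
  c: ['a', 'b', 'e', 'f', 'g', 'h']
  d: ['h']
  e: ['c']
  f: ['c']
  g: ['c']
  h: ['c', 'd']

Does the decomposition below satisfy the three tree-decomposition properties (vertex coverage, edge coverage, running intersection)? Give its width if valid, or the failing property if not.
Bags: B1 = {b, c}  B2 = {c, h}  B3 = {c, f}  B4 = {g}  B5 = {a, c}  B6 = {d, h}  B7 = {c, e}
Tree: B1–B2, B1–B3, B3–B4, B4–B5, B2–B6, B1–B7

A tree decomposition must satisfy three properties: every vertex lies in some bag; for every edge, both endpoints lie together in some bag; and for every vertex, the bags containing it form a connected subtree. Here edge (c,g) lies in no bag, so the decomposition is invalid.

No — edge (c,g) lies in no bag.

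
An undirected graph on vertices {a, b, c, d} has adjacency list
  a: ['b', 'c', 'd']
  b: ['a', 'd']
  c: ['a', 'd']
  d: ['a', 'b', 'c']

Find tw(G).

2

A width-2 tree decomposition is:
Bags: B1 = {a, c, d}  B2 = {a, b, d}
Tree: B1–B2
Every bag has size at most 3, so the width is 3 − 1 = 2 and tw(G) ≤ 2. For the lower bound, the 3 vertices {a, c, d} are pairwise adjacent, and any tree decomposition puts a clique entirely inside one bag — forcing width ≥ 2. Combining the bounds, tw(G) = 2.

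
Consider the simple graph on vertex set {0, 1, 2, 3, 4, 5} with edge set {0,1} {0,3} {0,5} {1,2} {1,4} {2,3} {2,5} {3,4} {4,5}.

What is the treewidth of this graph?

3

A width-3 tree decomposition is:
Bags: B1 = {0, 2, 4, 5}  B2 = {0, 1, 2, 4}  B3 = {0, 2, 3, 4}
Tree: B1–B2, B2–B3
The largest bag has 4 vertices, giving width 3; this decomposition certifies tw(G) ≤ 3. For the lower bound: the 4 vertex sets {4,5}, {0,1}, {2}, {3} are disjoint, each induces a connected subgraph, and every pair is joined by at least one edge of G. Contracting each set to a single vertex therefore yields K_{4} as a minor, and since treewidth is minor-monotone, tw(G) ≥ tw(K_{4}) = 3. Hence tw(G) = 3 exactly.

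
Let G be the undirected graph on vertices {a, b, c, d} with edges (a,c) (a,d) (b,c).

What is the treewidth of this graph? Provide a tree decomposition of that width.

Treewidth 1.
Bags: B1 = {b, c}  B2 = {a, c}  B3 = {a, d}
Tree: B1–B2, B2–B3

Every bag has size at most 2, so the width is 2 − 1 = 1 and tw(G) ≤ 1. G has an edge, so its treewidth is at least 1. The upper and lower bounds meet at 1, so that is the treewidth.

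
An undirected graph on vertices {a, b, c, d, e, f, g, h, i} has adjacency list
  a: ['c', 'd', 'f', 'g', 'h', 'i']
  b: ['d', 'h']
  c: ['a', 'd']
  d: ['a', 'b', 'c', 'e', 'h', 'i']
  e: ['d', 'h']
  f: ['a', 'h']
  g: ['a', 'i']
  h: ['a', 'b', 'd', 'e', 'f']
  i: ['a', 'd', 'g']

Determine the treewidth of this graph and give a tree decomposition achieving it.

Each bag holds 3 vertices, so the decomposition has width 2, which upper-bounds the treewidth. On the other hand G contains the 3-clique {d, e, h}. A clique must lie in a single bag of any decomposition, so no decomposition can have width below 2. The upper and lower bounds meet at 2, so that is the treewidth.

Treewidth 2.
One optimal decomposition is:
Bags: B1 = {a, d, h}  B2 = {a, f, h}  B3 = {b, d, h}  B4 = {a, d, i}  B5 = {a, g, i}  B6 = {a, c, d}  B7 = {d, e, h}
Tree: B1–B2, B1–B3, B1–B4, B4–B5, B4–B6, B1–B7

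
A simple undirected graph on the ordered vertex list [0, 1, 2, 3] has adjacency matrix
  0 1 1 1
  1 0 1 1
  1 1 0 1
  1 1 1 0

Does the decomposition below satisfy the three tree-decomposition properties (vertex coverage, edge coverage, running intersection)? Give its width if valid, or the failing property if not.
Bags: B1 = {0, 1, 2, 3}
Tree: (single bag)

Yes; width 3.

Every vertex of G appears in some bag (union = {0, 1, 2, 3}); every edge is covered by a bag; and for each vertex v the set of bags containing v is connected in the bag tree. The decomposition is therefore valid. The largest bag has 4 vertices, so the width is 3.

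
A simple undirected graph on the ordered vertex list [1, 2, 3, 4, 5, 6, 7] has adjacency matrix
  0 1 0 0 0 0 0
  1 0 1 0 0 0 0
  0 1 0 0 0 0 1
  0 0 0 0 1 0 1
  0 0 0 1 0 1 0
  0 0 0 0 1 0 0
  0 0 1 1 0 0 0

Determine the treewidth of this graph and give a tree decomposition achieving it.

Treewidth 1.
One optimal decomposition is:
Bags: B1 = {5, 6}  B2 = {4, 5}  B3 = {4, 7}  B4 = {3, 7}  B5 = {2, 3}  B6 = {1, 2}
Tree: B1–B2, B2–B3, B3–B4, B4–B5, B5–B6

The largest bag has 2 vertices, giving width 1; this decomposition certifies tw(G) ≤ 1. Any graph with an edge has treewidth ≥ 1, and G has the edge 6–5. The upper and lower bounds meet at 1, so that is the treewidth.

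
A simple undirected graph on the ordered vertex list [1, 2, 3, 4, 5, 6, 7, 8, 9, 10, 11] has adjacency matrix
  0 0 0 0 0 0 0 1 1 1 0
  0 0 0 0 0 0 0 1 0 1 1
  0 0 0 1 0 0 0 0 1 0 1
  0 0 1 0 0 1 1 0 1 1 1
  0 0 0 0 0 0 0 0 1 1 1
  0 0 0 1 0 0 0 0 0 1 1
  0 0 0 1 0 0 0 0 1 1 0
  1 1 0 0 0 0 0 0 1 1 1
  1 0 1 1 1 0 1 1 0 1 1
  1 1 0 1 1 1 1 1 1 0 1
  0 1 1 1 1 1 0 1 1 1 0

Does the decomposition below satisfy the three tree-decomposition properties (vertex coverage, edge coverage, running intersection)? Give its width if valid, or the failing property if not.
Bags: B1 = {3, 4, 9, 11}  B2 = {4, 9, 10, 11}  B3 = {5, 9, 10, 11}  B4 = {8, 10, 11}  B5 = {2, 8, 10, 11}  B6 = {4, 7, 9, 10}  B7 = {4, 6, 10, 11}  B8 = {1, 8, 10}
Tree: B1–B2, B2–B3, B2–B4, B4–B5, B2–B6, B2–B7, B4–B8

A tree decomposition must satisfy three properties: every vertex lies in some bag; for every edge, both endpoints lie together in some bag; and for every vertex, the bags containing it form a connected subtree. Here edge (9,8) lies in no bag, so the decomposition is invalid.

No — edge (9,8) lies in no bag.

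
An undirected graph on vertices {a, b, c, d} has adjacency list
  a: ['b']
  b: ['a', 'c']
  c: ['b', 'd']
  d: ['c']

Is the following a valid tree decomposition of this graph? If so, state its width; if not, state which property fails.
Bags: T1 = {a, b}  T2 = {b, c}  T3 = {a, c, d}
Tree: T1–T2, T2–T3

A tree decomposition must satisfy three properties: every vertex lies in some bag; for every edge, both endpoints lie together in some bag; and for every vertex, the bags containing it form a connected subtree. Here bags containing vertex a are not connected in the tree, so the decomposition is invalid.

No — bags containing vertex a are not connected in the tree.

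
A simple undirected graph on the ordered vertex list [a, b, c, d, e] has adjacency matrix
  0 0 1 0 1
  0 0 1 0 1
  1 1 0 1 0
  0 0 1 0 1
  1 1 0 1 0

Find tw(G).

A width-2 tree decomposition is:
Bags: B1 = {b, c, e}  B2 = {a, c, e}  B3 = {c, d, e}
Tree: B1–B2, B2–B3
The largest bag has 3 vertices, giving width 2; this decomposition certifies tw(G) ≤ 2. For the lower bound, G contains the cycle b–c–a–e–b, so G is not a forest; only forests have treewidth ≤ 1, hence tw(G) ≥ 2. Hence tw(G) = 2 exactly.

2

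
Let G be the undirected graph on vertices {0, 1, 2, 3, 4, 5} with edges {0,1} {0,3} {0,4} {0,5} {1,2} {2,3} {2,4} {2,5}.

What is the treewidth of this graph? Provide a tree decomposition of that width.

Every bag has size at most 3, so the width is 3 − 1 = 2 and tw(G) ≤ 2. The edges 1–0–4–2–1 form a cycle, so G is not a tree and its treewidth is at least 2. Hence tw(G) = 2 exactly.

Treewidth 2.
One such decomposition:
Bags: B1 = {0, 1, 2}  B2 = {0, 2, 4}  B3 = {0, 2, 5}  B4 = {0, 2, 3}
Tree: B1–B2, B2–B3, B3–B4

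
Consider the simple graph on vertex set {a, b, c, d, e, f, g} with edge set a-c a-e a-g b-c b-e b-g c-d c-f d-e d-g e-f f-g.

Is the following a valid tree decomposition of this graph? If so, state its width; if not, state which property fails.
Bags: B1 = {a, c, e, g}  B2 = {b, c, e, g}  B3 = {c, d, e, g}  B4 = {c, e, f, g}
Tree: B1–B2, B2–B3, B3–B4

Every vertex of G appears in some bag (union = {a, b, c, d, e, f, g}); every edge is covered by a bag; and for each vertex v the set of bags containing v is connected in the bag tree. The decomposition is therefore valid. The largest bag has 4 vertices, so the width is 3.

Yes; width 3.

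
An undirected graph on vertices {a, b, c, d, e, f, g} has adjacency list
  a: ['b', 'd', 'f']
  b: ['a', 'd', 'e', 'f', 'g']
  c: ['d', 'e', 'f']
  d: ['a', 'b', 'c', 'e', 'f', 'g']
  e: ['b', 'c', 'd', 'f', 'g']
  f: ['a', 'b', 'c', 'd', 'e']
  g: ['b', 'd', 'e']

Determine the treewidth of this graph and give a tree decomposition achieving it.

Treewidth 3.
Bags: B1 = {c, d, e, f}  B2 = {b, d, e, f}  B3 = {a, b, d, f}  B4 = {b, d, e, g}
Tree: B1–B2, B2–B3, B2–B4

Every bag has size at most 4, so the width is 4 − 1 = 3 and tw(G) ≤ 3. Conversely, {b, d, e, g} is a clique of size 4, and the vertices of any clique must share a bag in every tree decomposition; so some bag has ≥ 4 vertices and tw(G) ≥ 3. Combining the bounds, tw(G) = 3.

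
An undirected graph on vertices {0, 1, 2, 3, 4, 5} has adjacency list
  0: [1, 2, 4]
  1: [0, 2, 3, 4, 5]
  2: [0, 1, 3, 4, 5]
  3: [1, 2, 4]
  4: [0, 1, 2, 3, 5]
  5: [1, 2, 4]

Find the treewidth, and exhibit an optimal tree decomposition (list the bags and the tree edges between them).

Each bag holds 4 vertices, so the decomposition has width 3, which upper-bounds the treewidth. Conversely, {0, 1, 2, 4} is a clique of size 4, and the vertices of any clique must share a bag in every tree decomposition; so some bag has ≥ 4 vertices and tw(G) ≥ 3. Hence tw(G) = 3 exactly.

Treewidth 3.
One such decomposition:
Bags: B1 = {1, 2, 4, 5}  B2 = {0, 1, 2, 4}  B3 = {1, 2, 3, 4}
Tree: B1–B2, B1–B3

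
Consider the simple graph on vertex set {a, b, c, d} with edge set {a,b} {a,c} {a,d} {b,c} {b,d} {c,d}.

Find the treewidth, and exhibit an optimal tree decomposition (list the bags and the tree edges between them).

A single bag containing all 4 vertices is trivially a valid decomposition of width 3. On the other hand G contains the 4-clique {a, b, c, d}. A clique must lie in a single bag of any decomposition, so no decomposition can have width below 3. Combining the bounds, tw(G) = 3.

Treewidth 3.
Bags: B1 = {a, b, c, d}
Tree: (single bag)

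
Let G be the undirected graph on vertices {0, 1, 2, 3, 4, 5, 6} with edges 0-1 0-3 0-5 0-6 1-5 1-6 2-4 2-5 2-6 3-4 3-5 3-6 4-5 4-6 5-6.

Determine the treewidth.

3

A width-3 tree decomposition is:
Bags: B1 = {0, 3, 5, 6}  B2 = {0, 1, 5, 6}  B3 = {3, 4, 5, 6}  B4 = {2, 4, 5, 6}
Tree: B1–B2, B1–B3, B3–B4
The largest bag has 4 vertices, giving width 3; this decomposition certifies tw(G) ≤ 3. For the lower bound, the 4 vertices {0, 1, 5, 6} are pairwise adjacent, and any tree decomposition puts a clique entirely inside one bag — forcing width ≥ 3. Hence tw(G) = 3 exactly.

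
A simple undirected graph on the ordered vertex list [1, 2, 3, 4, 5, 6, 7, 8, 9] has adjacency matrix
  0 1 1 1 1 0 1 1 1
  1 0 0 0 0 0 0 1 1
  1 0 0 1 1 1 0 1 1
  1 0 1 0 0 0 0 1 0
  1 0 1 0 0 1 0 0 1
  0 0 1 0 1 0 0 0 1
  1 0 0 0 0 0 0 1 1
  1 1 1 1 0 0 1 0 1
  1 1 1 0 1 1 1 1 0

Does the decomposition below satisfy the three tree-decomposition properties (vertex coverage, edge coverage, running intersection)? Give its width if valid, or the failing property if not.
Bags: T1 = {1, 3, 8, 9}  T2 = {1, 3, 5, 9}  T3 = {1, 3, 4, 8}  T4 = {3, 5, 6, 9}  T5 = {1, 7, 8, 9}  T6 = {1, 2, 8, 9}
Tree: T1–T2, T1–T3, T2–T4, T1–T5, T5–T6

Vertex coverage: the bags together contain {1, 2, 3, 4, 5, 6, 7, 8, 9}, the full vertex set. Edge coverage: each edge of G has both endpoints in at least one bag. Running intersection: for every vertex, the bags containing it form a connected subtree. All three properties hold, so this is a valid tree decomposition of width max|bag| − 1 = 3, and hence tw(G) ≤ 3.

Yes; width 3.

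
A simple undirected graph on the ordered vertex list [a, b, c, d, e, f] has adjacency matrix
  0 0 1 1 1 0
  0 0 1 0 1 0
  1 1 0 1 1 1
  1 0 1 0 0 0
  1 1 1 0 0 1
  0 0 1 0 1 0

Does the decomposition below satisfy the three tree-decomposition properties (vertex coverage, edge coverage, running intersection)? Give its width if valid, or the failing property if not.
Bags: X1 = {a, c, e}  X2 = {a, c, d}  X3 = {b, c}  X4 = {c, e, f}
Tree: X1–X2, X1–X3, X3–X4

No — edge (e,b) lies in no bag.

A tree decomposition must satisfy three properties: every vertex lies in some bag; for every edge, both endpoints lie together in some bag; and for every vertex, the bags containing it form a connected subtree. Here edge (e,b) lies in no bag, so the decomposition is invalid.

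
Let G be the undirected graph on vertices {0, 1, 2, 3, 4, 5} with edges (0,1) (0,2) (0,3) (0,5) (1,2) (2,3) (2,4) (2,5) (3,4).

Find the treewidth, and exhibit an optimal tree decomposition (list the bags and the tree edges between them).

Treewidth 2.
Bags: B1 = {0, 2, 3}  B2 = {0, 1, 2}  B3 = {0, 2, 5}  B4 = {2, 3, 4}
Tree: B1–B2, B2–B3, B1–B4

Every bag has size at most 3, so the width is 3 − 1 = 2 and tw(G) ≤ 2. Conversely, {0, 1, 2} is a clique of size 3, and the vertices of any clique must share a bag in every tree decomposition; so some bag has ≥ 3 vertices and tw(G) ≥ 2. Combining the bounds, tw(G) = 2.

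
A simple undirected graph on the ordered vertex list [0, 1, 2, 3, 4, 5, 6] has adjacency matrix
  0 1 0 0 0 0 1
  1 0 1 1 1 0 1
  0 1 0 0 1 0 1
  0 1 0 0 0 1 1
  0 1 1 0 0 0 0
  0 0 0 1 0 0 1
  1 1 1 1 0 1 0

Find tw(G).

A width-2 tree decomposition is:
Bags: B1 = {1, 2, 6}  B2 = {1, 3, 6}  B3 = {3, 5, 6}  B4 = {1, 2, 4}  B5 = {0, 1, 6}
Tree: B1–B2, B2–B3, B1–B4, B2–B5
The largest bag has 3 vertices, giving width 2; this decomposition certifies tw(G) ≤ 2. Conversely, {1, 2, 4} is a clique of size 3, and the vertices of any clique must share a bag in every tree decomposition; so some bag has ≥ 3 vertices and tw(G) ≥ 2. Hence tw(G) = 2 exactly.

2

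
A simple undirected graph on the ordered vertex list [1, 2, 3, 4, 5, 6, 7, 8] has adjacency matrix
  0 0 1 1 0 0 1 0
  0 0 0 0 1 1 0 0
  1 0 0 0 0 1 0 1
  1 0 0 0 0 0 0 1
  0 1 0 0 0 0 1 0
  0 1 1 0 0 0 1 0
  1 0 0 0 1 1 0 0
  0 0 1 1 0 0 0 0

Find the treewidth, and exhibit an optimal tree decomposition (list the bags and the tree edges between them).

Treewidth 2.
One optimal decomposition is:
Bags: B1 = {2, 5, 7}  B2 = {2, 6, 7}  B3 = {1, 6, 7}  B4 = {1, 3, 6}  B5 = {1, 3, 4}  B6 = {3, 4, 8}
Tree: B1–B2, B2–B3, B3–B4, B4–B5, B5–B6

The largest bag has 3 vertices, giving width 2; this decomposition certifies tw(G) ≤ 2. The edges 5–2–6–7–5 form a cycle, so G is not a tree and its treewidth is at least 2. Combining the bounds, tw(G) = 2.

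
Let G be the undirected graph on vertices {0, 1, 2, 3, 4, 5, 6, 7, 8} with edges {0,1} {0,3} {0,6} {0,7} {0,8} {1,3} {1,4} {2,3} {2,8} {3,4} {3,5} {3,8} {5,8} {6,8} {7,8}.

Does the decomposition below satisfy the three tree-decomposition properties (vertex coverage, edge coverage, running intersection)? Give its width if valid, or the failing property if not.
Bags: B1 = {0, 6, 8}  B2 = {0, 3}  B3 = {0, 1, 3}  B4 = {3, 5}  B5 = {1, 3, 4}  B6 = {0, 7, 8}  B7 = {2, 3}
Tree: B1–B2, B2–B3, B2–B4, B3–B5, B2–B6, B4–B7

No — edge (8,3) lies in no bag.

A tree decomposition must satisfy three properties: every vertex lies in some bag; for every edge, both endpoints lie together in some bag; and for every vertex, the bags containing it form a connected subtree. Here edge (8,3) lies in no bag, so the decomposition is invalid.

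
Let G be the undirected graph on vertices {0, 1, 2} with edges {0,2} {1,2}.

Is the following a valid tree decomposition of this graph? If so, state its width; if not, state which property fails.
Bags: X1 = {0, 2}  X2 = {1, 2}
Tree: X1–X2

Every vertex of G appears in some bag (union = {0, 1, 2}); every edge is covered by a bag; and for each vertex v the set of bags containing v is connected in the bag tree. The decomposition is therefore valid. The largest bag has 2 vertices, so the width is 1.

Yes; width 1.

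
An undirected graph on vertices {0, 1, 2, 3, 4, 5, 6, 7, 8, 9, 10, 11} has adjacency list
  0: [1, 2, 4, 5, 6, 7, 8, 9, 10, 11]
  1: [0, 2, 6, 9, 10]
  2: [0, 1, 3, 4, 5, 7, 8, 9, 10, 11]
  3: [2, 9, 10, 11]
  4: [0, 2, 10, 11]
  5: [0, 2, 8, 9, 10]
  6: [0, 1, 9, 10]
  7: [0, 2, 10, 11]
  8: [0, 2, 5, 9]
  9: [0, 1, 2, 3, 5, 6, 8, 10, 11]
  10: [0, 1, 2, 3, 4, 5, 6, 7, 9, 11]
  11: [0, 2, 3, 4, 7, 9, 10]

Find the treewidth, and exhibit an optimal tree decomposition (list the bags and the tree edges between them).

Treewidth 4.
One optimal decomposition is:
Bags: B1 = {0, 2, 5, 9, 10}  B2 = {0, 2, 5, 8, 9}  B3 = {0, 2, 9, 10, 11}  B4 = {2, 3, 9, 10, 11}  B5 = {0, 1, 2, 9, 10}  B6 = {0, 2, 4, 10, 11}  B7 = {0, 2, 7, 10, 11}  B8 = {0, 1, 6, 9, 10}
Tree: B1–B2, B1–B3, B3–B4, B3–B5, B3–B6, B3–B7, B5–B8

The largest bag has 5 vertices, giving width 4; this decomposition certifies tw(G) ≤ 4. On the other hand G contains the 5-clique {0, 2, 5, 8, 9}. A clique must lie in a single bag of any decomposition, so no decomposition can have width below 4. Hence tw(G) = 4 exactly.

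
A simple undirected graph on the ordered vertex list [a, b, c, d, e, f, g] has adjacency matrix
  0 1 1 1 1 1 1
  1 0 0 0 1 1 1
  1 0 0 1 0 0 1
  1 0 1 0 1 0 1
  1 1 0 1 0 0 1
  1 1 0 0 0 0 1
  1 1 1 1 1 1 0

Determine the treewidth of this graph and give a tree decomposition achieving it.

Treewidth 3.
Bags: B1 = {a, c, d, g}  B2 = {a, d, e, g}  B3 = {a, b, e, g}  B4 = {a, b, f, g}
Tree: B1–B2, B2–B3, B3–B4

Each bag holds 4 vertices, so the decomposition has width 3, which upper-bounds the treewidth. On the other hand G contains the 4-clique {a, d, e, g}. A clique must lie in a single bag of any decomposition, so no decomposition can have width below 3. Hence tw(G) = 3 exactly.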